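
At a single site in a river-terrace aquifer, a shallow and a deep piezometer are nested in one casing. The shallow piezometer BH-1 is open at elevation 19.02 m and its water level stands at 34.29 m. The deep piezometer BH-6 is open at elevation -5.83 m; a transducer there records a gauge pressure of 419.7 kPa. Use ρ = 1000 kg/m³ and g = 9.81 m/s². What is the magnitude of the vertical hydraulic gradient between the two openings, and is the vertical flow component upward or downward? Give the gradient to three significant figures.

|i_v| ≈ 0.107; vertical flow is upward

Total head at BH-1: h = 34.29 m (water level in the standpipe).
Pressure head at BH-6: ψ = P/(ρg) = 419.7×1000 / (1000 × 9.81) = 42.78 m.
Total head at BH-6: h = z + ψ = -5.83 + 42.78 = 36.95 m.
Δh = h(BH-1) − h(BH-6) = 34.29 − 36.95 = -2.66 m.
Vertical separation Δz = 19.02 − (-5.83) = 24.85 m.
|i_v| = |Δh| / Δz = 2.66 / 24.85 = 0.107.
Head is higher in the deep piezometer, so vertical flow is upward (discharge condition).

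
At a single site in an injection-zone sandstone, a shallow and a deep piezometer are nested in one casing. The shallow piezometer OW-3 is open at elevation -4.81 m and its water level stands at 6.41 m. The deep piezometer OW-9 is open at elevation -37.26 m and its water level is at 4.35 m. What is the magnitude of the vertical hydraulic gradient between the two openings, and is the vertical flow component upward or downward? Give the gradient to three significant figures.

|i_v| ≈ 0.0635; vertical flow is downward

Total head at OW-3: h = 6.41 m (water level in the standpipe).
Total head at OW-9: h = 4.35 m.
Δh = h(OW-3) − h(OW-9) = 6.41 − 4.35 = 2.06 m.
Vertical separation Δz = -4.81 − (-37.26) = 32.45 m.
|i_v| = |Δh| / Δz = 2.06 / 32.45 = 0.0635.
Head is higher in the shallow piezometer, so vertical flow is downward (recharge condition).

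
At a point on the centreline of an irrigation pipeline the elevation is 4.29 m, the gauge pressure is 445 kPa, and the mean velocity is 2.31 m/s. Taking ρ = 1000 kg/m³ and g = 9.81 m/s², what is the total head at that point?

h ≈ 49.92 m

Pressure head ψ = P/(ρg) = 445×1000 / (1000 × 9.81) = 45.36 m.
Velocity head = v²/(2g) = 2.31² / (2 × 9.81) = 0.272 m.
h = z + ψ + v²/(2g) = 4.29 + 45.36 + 0.272 = 49.92 m.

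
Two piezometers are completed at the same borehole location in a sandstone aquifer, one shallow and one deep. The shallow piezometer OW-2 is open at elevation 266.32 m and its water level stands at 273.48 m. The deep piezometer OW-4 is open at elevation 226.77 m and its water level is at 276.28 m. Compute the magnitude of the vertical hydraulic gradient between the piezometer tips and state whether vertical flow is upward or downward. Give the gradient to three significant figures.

|i_v| ≈ 0.0708; vertical flow is upward

Total head at OW-2: h = 273.48 m (water level in the standpipe).
Total head at OW-4: h = 276.28 m.
Δh = h(OW-2) − h(OW-4) = 273.48 − 276.28 = -2.80 m.
Vertical separation Δz = 266.32 − 226.77 = 39.55 m.
|i_v| = |Δh| / Δz = 2.80 / 39.55 = 0.0708.
Head is higher in the deep piezometer, so vertical flow is upward (discharge condition).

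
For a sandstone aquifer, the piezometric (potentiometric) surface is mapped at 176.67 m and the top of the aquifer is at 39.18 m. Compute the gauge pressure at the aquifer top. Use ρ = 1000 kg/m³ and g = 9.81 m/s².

Pressure head at the aquifer top: ψ = h − z = 176.67 − 39.18 = 137.49 m.
P = ρgψ = 1000 × 9.81 × 137.49 = 1348777 Pa ≈ 1350 kPa.

P ≈ 1350 kPa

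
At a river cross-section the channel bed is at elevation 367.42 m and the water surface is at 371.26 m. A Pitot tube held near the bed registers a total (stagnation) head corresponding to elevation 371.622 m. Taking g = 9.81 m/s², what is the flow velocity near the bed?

v ≈ 2.67 m/s

Near the bed, under hydrostatic conditions, the piezometric head (z + ψ) equals the free-surface elevation, 371.26 m.
Velocity head = total − piezometric = 371.622 − 371.26 = 0.362 m.
v = √(2g·h_v) = √(2 × 9.81 × 0.362) = 2.67 m/s.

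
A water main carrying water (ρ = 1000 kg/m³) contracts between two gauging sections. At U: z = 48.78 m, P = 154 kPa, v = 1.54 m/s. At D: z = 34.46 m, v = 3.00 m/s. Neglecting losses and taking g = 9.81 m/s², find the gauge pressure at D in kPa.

Pressure head at U: ψ₁ = P₁/(ρg) = 154×1000 / (1000 × 9.81) = 15.70 m.
Velocity heads: v₁²/2g = 1.54²/19.62 = 0.121 m; v₂²/2g = 3.00²/19.62 = 0.459 m.
Total head H = z₁ + ψ₁ + v₁²/2g = 48.78 + 15.70 + 0.121 = 64.60 m.
ψ₂ = H − z₂ − v₂²/2g = 64.60 − 34.46 − 0.459 = 29.68 m.
P₂ = ρgψ₂ = 1000 × 9.81 × 29.68 ≈ 291 kPa.

P₂ ≈ 291 kPa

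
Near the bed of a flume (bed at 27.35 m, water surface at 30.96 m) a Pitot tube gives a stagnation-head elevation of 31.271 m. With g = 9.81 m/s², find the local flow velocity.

Near the bed, under hydrostatic conditions, the piezometric head (z + ψ) equals the free-surface elevation, 30.96 m.
Velocity head = total − piezometric = 31.271 − 30.96 = 0.311 m.
v = √(2g·h_v) = √(2 × 9.81 × 0.311) = 2.47 m/s.

v ≈ 2.47 m/s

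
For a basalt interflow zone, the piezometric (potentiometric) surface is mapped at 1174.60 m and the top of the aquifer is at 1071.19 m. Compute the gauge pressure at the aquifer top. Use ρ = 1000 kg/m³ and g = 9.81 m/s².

Pressure head at the aquifer top: ψ = h − z = 1174.60 − 1071.19 = 103.41 m.
P = ρgψ = 1000 × 9.81 × 103.41 = 1014452 Pa ≈ 1010 kPa.

P ≈ 1010 kPa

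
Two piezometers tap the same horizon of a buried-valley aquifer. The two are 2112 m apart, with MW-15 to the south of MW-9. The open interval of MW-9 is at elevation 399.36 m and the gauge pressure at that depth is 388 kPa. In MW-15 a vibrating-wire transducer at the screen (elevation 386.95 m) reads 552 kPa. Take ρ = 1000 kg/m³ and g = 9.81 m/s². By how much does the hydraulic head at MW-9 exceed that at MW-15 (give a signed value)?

Δh ≈ -4.31 m

Pressure head at MW-9: ψ = P/(ρg) = 388×1000 / (1000 × 9.81) = 39.55 m.
Total head at MW-9: h = z + ψ = 399.36 + 39.55 = 438.91 m.
Pressure head at MW-15: ψ = P/(ρg) = 552×1000 / (1000 × 9.81) = 56.27 m.
Total head at MW-15: h = z + ψ = 386.95 + 56.27 = 443.22 m.
Head difference: h(MW-9) − h(MW-15) = 438.91 − 443.22 = -4.31 m.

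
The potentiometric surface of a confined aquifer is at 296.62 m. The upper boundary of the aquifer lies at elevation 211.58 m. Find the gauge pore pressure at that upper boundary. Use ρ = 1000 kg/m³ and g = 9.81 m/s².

P ≈ 834 kPa

Pressure head at the aquifer top: ψ = h − z = 296.62 − 211.58 = 85.04 m.
P = ρgψ = 1000 × 9.81 × 85.04 = 834242 Pa ≈ 834 kPa.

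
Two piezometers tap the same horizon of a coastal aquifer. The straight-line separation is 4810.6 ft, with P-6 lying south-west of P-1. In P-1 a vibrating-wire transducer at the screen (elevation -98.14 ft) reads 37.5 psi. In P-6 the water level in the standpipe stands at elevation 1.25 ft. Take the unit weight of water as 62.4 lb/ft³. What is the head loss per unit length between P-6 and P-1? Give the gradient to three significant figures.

i ≈ 0.00267 ft/ft

Pressure head at P-1: ψ = 144·P/γ = 144 × 37.5 / 62.4 = 86.54 ft.
Total head at P-1: h = z + ψ = -98.14 + 86.54 = -11.60 ft.
Total head at P-6: h = 1.25 ft (water level in the piezometer is the total head).
Head difference: h(P-1) − h(P-6) = -11.60 − 1.25 = -12.85 ft.
Hydraulic gradient: i = |Δh| / L = 12.85 / 4810.6 = 0.00267.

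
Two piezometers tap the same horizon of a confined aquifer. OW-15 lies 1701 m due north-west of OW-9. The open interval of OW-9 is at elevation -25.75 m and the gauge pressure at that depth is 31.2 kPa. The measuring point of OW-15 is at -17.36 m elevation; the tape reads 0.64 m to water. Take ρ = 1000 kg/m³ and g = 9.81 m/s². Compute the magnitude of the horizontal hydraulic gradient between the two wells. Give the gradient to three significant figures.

Pressure head at OW-9: ψ = P/(ρg) = 31.2×1000 / (1000 × 9.81) = 3.18 m.
Total head at OW-9: h = z + ψ = -25.75 + 3.18 = -22.57 m.
Total head at OW-15: h = -17.36 − 0.64 = -18.00 m.
Head difference: h(OW-9) − h(OW-15) = -22.57 − (-18.00) = -4.57 m.
Hydraulic gradient: i = |Δh| / L = 4.57 / 1701 = 0.00269.

i ≈ 0.00269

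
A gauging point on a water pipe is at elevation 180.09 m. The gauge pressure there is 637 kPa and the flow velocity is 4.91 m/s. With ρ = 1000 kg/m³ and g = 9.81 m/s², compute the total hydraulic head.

h ≈ 246.25 m

Pressure head ψ = P/(ρg) = 637×1000 / (1000 × 9.81) = 64.93 m.
Velocity head = v²/(2g) = 4.91² / (2 × 9.81) = 1.229 m.
h = z + ψ + v²/(2g) = 180.09 + 64.93 + 1.229 = 246.25 m.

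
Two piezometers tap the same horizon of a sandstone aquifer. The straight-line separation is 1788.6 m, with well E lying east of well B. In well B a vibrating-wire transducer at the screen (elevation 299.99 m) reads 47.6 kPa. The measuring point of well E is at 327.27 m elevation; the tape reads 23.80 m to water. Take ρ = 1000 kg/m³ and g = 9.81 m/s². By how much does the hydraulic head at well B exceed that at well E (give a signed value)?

Δh ≈ 1.37 m

Pressure head at well B: ψ = P/(ρg) = 47.6×1000 / (1000 × 9.81) = 4.85 m.
Total head at well B: h = z + ψ = 299.99 + 4.85 = 304.84 m.
Total head at well E: h = 327.27 − 23.80 = 303.47 m.
Head difference: h(well B) − h(well E) = 304.84 − 303.47 = 1.37 m.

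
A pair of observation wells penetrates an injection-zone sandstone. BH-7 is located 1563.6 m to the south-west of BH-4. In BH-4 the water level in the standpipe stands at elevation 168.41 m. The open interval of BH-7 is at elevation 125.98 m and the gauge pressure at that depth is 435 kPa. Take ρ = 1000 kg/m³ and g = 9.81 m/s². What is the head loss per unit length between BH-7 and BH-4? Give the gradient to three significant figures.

i ≈ 0.00122 m/m

Total head at BH-4: h = 168.41 m (water level in the piezometer is the total head).
Pressure head at BH-7: ψ = P/(ρg) = 435×1000 / (1000 × 9.81) = 44.34 m.
Total head at BH-7: h = z + ψ = 125.98 + 44.34 = 170.32 m.
Head difference: h(BH-4) − h(BH-7) = 168.41 − 170.32 = -1.91 m.
Hydraulic gradient: i = |Δh| / L = 1.91 / 1563.6 = 0.00122.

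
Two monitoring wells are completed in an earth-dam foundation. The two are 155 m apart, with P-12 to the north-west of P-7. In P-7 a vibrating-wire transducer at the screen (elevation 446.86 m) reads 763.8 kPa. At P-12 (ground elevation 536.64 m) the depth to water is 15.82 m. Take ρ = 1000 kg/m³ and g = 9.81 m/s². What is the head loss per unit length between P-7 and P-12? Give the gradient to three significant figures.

i ≈ 0.0252 m/m

Pressure head at P-7: ψ = P/(ρg) = 763.8×1000 / (1000 × 9.81) = 77.86 m.
Total head at P-7: h = z + ψ = 446.86 + 77.86 = 524.72 m.
Total head at P-12: h = 536.64 − 15.82 = 520.82 m.
Head difference: h(P-7) − h(P-12) = 524.72 − 520.82 = 3.90 m.
Hydraulic gradient: i = |Δh| / L = 3.90 / 155 = 0.0252.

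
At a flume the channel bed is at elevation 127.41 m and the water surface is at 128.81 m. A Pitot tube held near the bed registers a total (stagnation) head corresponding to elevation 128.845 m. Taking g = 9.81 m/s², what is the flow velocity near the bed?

v ≈ 0.829 m/s

Near the bed, under hydrostatic conditions, the piezometric head (z + ψ) equals the free-surface elevation, 128.81 m.
Velocity head = total − piezometric = 128.845 − 128.81 = 0.035 m.
v = √(2g·h_v) = √(2 × 9.81 × 0.035) = 0.829 m/s.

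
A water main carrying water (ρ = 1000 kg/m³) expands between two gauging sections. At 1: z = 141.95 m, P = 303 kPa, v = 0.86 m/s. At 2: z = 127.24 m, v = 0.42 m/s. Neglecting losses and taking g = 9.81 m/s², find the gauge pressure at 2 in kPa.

P₂ ≈ 448 kPa

Pressure head at 1: ψ₁ = P₁/(ρg) = 303×1000 / (1000 × 9.81) = 30.89 m.
Velocity heads: v₁²/2g = 0.86²/19.62 = 0.038 m; v₂²/2g = 0.42²/19.62 = 0.009 m.
Total head H = z₁ + ψ₁ + v₁²/2g = 141.95 + 30.89 + 0.038 = 172.88 m.
ψ₂ = H − z₂ − v₂²/2g = 172.88 − 127.24 − 0.009 = 45.63 m.
P₂ = ρgψ₂ = 1000 × 9.81 × 45.63 ≈ 448 kPa.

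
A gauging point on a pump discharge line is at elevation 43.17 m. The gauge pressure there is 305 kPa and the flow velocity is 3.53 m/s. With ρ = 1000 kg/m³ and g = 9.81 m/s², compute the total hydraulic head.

Pressure head ψ = P/(ρg) = 305×1000 / (1000 × 9.81) = 31.09 m.
Velocity head = v²/(2g) = 3.53² / (2 × 9.81) = 0.635 m.
h = z + ψ + v²/(2g) = 43.17 + 31.09 + 0.635 = 74.90 m.

h ≈ 74.90 m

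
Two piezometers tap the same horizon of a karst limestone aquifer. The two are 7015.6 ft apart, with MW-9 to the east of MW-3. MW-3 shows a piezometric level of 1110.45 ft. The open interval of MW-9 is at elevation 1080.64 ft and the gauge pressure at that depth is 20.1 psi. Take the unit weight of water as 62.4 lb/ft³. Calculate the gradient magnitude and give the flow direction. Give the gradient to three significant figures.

Total head at MW-3: h = 1110.45 ft (water level in the piezometer is the total head).
Pressure head at MW-9: ψ = 144·P/γ = 144 × 20.1 / 62.4 = 46.38 ft.
Total head at MW-9: h = z + ψ = 1080.64 + 46.38 = 1127.02 ft.
Head difference: h(MW-3) − h(MW-9) = 1110.45 − 1127.02 = -16.57 ft.
Hydraulic gradient: i = |Δh| / L = 16.57 / 7015.6 = 0.00236.
Flow is from higher to lower head: from MW-9 toward MW-3, i.e. toward the west.

i ≈ 0.00236; groundwater flows toward the west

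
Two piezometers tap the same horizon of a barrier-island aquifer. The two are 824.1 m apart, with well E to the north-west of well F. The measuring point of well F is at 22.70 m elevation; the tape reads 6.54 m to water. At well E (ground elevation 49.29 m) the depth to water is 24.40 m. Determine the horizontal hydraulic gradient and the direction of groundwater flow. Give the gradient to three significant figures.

Total head at well F: h = 22.70 − 6.54 = 16.16 m.
Total head at well E: h = 49.29 − 24.40 = 24.89 m.
Head difference: h(well F) − h(well E) = 16.16 − 24.89 = -8.73 m.
Hydraulic gradient: i = |Δh| / L = 8.73 / 824.1 = 0.0106.
Flow is from higher to lower head: from well E toward well F, i.e. toward the south-east.

i ≈ 0.0106; groundwater flows toward the south-east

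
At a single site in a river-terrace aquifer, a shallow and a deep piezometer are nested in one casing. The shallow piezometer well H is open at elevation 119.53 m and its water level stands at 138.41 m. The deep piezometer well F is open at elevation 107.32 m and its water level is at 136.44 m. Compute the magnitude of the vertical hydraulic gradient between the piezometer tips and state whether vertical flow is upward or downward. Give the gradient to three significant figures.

|i_v| ≈ 0.161; vertical flow is downward

Total head at well H: h = 138.41 m (water level in the standpipe).
Total head at well F: h = 136.44 m.
Δh = h(well H) − h(well F) = 138.41 − 136.44 = 1.97 m.
Vertical separation Δz = 119.53 − 107.32 = 12.21 m.
|i_v| = |Δh| / Δz = 1.97 / 12.21 = 0.161.
Head is higher in the shallow piezometer, so vertical flow is downward (recharge condition).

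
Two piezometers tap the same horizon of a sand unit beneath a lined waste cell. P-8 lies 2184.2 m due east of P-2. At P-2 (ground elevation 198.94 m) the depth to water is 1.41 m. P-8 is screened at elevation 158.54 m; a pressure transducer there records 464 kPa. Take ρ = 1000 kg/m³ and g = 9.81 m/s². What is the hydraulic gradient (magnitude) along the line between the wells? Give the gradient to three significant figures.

Total head at P-2: h = 198.94 − 1.41 = 197.53 m.
Pressure head at P-8: ψ = P/(ρg) = 464×1000 / (1000 × 9.81) = 47.30 m.
Total head at P-8: h = z + ψ = 158.54 + 47.30 = 205.84 m.
Head difference: h(P-2) − h(P-8) = 197.53 − 205.84 = -8.31 m.
Hydraulic gradient: i = |Δh| / L = 8.31 / 2184.2 = 0.00380.

i ≈ 0.00380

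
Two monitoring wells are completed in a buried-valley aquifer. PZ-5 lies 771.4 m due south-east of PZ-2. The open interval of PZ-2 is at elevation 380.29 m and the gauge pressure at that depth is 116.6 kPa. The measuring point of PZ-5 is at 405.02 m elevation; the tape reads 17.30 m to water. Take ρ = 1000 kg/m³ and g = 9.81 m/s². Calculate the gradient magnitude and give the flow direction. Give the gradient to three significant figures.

i ≈ 0.00578; groundwater flows toward the south-east

Pressure head at PZ-2: ψ = P/(ρg) = 116.6×1000 / (1000 × 9.81) = 11.89 m.
Total head at PZ-2: h = z + ψ = 380.29 + 11.89 = 392.18 m.
Total head at PZ-5: h = 405.02 − 17.30 = 387.72 m.
Head difference: h(PZ-2) − h(PZ-5) = 392.18 − 387.72 = 4.46 m.
Hydraulic gradient: i = |Δh| / L = 4.46 / 771.4 = 0.00578.
Flow is from higher to lower head: from PZ-2 toward PZ-5, i.e. toward the south-east.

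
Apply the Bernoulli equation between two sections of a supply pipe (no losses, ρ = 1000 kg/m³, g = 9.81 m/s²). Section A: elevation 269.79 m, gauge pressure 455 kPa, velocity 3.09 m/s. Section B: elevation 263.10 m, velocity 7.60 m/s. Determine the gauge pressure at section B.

Pressure head at A: ψ₁ = P₁/(ρg) = 455×1000 / (1000 × 9.81) = 46.38 m.
Velocity heads: v₁²/2g = 3.09²/19.62 = 0.487 m; v₂²/2g = 7.60²/19.62 = 2.944 m.
Total head H = z₁ + ψ₁ + v₁²/2g = 269.79 + 46.38 + 0.487 = 316.66 m.
ψ₂ = H − z₂ − v₂²/2g = 316.66 − 263.10 − 2.944 = 50.62 m.
P₂ = ρgψ₂ = 1000 × 9.81 × 50.62 ≈ 497 kPa.

P₂ ≈ 497 kPa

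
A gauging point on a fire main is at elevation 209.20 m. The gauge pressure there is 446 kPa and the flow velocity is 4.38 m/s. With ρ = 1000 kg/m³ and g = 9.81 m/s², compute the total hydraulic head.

h ≈ 255.64 m

Pressure head ψ = P/(ρg) = 446×1000 / (1000 × 9.81) = 45.46 m.
Velocity head = v²/(2g) = 4.38² / (2 × 9.81) = 0.978 m.
h = z + ψ + v²/(2g) = 209.20 + 45.46 + 0.978 = 255.64 m.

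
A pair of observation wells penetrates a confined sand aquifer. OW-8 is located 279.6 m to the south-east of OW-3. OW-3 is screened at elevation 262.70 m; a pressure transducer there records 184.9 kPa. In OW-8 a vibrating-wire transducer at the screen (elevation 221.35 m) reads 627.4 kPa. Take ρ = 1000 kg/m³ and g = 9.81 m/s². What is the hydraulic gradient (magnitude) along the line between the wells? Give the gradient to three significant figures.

i ≈ 0.0134

Pressure head at OW-3: ψ = P/(ρg) = 184.9×1000 / (1000 × 9.81) = 18.85 m.
Total head at OW-3: h = z + ψ = 262.70 + 18.85 = 281.55 m.
Pressure head at OW-8: ψ = P/(ρg) = 627.4×1000 / (1000 × 9.81) = 63.96 m.
Total head at OW-8: h = z + ψ = 221.35 + 63.96 = 285.31 m.
Head difference: h(OW-3) − h(OW-8) = 281.55 − 285.31 = -3.76 m.
Hydraulic gradient: i = |Δh| / L = 3.76 / 279.6 = 0.0134.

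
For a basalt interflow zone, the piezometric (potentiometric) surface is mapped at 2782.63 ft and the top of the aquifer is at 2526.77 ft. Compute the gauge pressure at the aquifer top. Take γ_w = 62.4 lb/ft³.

P ≈ 111 psi

Pressure head at the aquifer top: ψ = h − z = 2782.63 − 2526.77 = 255.86 ft.
P = γψ/144 = 62.4 × 255.86 / 144 = 111 psi.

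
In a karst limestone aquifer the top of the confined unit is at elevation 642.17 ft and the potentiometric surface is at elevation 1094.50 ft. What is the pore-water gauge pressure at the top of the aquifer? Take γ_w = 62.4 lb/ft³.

P ≈ 196 psi

Pressure head at the aquifer top: ψ = h − z = 1094.50 − 642.17 = 452.33 ft.
P = γψ/144 = 62.4 × 452.33 / 144 = 196 psi.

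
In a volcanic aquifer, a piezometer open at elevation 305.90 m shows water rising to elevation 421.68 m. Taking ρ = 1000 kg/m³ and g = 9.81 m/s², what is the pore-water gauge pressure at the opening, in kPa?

P ≈ 1140 kPa

Pressure head ψ = h − z = 421.68 − 305.90 = 115.78 m.
P = ρgψ = 1000 × 9.81 × 115.78 = 1135802 Pa ≈ 1140 kPa.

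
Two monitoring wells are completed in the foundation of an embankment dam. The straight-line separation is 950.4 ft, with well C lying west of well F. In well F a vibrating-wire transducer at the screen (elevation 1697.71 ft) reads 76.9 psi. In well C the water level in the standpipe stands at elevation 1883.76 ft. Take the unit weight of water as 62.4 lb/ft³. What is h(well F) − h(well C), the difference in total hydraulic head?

Δh ≈ -8.59 ft

Pressure head at well F: ψ = 144·P/γ = 144 × 76.9 / 62.4 = 177.46 ft.
Total head at well F: h = z + ψ = 1697.71 + 177.46 = 1875.17 ft.
Total head at well C: h = 1883.76 ft (water level in the piezometer is the total head).
Head difference: h(well F) − h(well C) = 1875.17 − 1883.76 = -8.59 ft.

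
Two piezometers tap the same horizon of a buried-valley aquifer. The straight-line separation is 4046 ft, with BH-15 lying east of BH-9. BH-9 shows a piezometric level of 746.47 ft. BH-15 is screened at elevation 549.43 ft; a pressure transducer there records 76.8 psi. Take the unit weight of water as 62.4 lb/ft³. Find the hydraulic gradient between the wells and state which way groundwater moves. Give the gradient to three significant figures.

i ≈ 0.00490; groundwater flows toward the east

Total head at BH-9: h = 746.47 ft (water level in the piezometer is the total head).
Pressure head at BH-15: ψ = 144·P/γ = 144 × 76.8 / 62.4 = 177.23 ft.
Total head at BH-15: h = z + ψ = 549.43 + 177.23 = 726.66 ft.
Head difference: h(BH-9) − h(BH-15) = 746.47 − 726.66 = 19.81 ft.
Hydraulic gradient: i = |Δh| / L = 19.81 / 4046 = 0.00490.
Flow is from higher to lower head: from BH-9 toward BH-15, i.e. toward the east.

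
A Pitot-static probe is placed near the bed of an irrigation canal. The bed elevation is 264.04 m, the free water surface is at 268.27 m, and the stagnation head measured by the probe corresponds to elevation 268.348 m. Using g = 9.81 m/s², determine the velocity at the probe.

Near the bed, under hydrostatic conditions, the piezometric head (z + ψ) equals the free-surface elevation, 268.27 m.
Velocity head = total − piezometric = 268.348 − 268.27 = 0.078 m.
v = √(2g·h_v) = √(2 × 9.81 × 0.078) = 1.24 m/s.

v ≈ 1.24 m/s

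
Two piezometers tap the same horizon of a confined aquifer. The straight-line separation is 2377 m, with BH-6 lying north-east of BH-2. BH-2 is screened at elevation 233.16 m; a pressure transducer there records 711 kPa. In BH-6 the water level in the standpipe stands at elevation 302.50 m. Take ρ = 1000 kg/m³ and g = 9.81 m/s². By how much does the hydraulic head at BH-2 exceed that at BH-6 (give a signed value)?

Pressure head at BH-2: ψ = P/(ρg) = 711×1000 / (1000 × 9.81) = 72.48 m.
Total head at BH-2: h = z + ψ = 233.16 + 72.48 = 305.64 m.
Total head at BH-6: h = 302.50 m (water level in the piezometer is the total head).
Head difference: h(BH-2) − h(BH-6) = 305.64 − 302.50 = 3.14 m.

Δh ≈ 3.14 m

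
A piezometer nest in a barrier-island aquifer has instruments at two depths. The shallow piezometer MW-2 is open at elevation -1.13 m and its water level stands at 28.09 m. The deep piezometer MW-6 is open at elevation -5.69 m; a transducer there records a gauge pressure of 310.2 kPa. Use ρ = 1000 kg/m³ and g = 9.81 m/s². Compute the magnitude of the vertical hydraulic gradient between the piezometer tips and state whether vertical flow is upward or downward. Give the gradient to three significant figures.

Total head at MW-2: h = 28.09 m (water level in the standpipe).
Pressure head at MW-6: ψ = P/(ρg) = 310.2×1000 / (1000 × 9.81) = 31.62 m.
Total head at MW-6: h = z + ψ = -5.69 + 31.62 = 25.93 m.
Δh = h(MW-2) − h(MW-6) = 28.09 − 25.93 = 2.16 m.
Vertical separation Δz = -1.13 − (-5.69) = 4.56 m.
|i_v| = |Δh| / Δz = 2.16 / 4.56 = 0.474.
Head is higher in the shallow piezometer, so vertical flow is downward (recharge condition).

|i_v| ≈ 0.474; vertical flow is downward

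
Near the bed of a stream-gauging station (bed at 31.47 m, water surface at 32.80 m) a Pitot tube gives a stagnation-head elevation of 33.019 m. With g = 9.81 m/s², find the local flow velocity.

v ≈ 2.07 m/s

Near the bed, under hydrostatic conditions, the piezometric head (z + ψ) equals the free-surface elevation, 32.80 m.
Velocity head = total − piezometric = 33.019 − 32.80 = 0.219 m.
v = √(2g·h_v) = √(2 × 9.81 × 0.219) = 2.07 m/s.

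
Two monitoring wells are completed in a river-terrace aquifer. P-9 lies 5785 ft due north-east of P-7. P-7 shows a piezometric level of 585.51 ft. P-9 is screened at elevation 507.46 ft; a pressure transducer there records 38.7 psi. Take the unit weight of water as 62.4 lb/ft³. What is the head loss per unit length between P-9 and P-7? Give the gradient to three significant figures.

i ≈ 0.00195 ft/ft

Total head at P-7: h = 585.51 ft (water level in the piezometer is the total head).
Pressure head at P-9: ψ = 144·P/γ = 144 × 38.7 / 62.4 = 89.31 ft.
Total head at P-9: h = z + ψ = 507.46 + 89.31 = 596.77 ft.
Head difference: h(P-7) − h(P-9) = 585.51 − 596.77 = -11.26 ft.
Hydraulic gradient: i = |Δh| / L = 11.26 / 5785 = 0.00195.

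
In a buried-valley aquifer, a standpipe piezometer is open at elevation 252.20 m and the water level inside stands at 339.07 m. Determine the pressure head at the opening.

Total head h = 339.07 m (the water-surface elevation in the piezometer).
Pressure head ψ = h − z = 339.07 − 252.20 = 86.87 m.

ψ ≈ 86.87 m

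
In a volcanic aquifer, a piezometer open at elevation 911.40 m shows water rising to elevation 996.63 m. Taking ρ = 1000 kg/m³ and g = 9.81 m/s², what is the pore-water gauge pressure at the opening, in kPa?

Pressure head ψ = h − z = 996.63 − 911.40 = 85.23 m.
P = ρgψ = 1000 × 9.81 × 85.23 = 836106 Pa ≈ 836 kPa.

P ≈ 836 kPa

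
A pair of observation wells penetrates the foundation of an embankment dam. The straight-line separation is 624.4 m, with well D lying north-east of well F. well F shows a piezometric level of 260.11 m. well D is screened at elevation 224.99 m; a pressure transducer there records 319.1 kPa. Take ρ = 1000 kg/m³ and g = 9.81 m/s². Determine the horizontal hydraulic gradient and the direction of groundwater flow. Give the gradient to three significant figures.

Total head at well F: h = 260.11 m (water level in the piezometer is the total head).
Pressure head at well D: ψ = P/(ρg) = 319.1×1000 / (1000 × 9.81) = 32.53 m.
Total head at well D: h = z + ψ = 224.99 + 32.53 = 257.52 m.
Head difference: h(well F) − h(well D) = 260.11 − 257.52 = 2.59 m.
Hydraulic gradient: i = |Δh| / L = 2.59 / 624.4 = 0.00415.
Flow is from higher to lower head: from well F toward well D, i.e. toward the north-east.

i ≈ 0.00415; groundwater flows toward the north-east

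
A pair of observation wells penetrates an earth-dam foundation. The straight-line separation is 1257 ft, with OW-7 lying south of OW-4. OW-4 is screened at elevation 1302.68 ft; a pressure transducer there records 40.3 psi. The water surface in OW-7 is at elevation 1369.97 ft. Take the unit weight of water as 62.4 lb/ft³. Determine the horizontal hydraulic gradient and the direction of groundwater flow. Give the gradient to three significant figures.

Pressure head at OW-4: ψ = 144·P/γ = 144 × 40.3 / 62.4 = 93.00 ft.
Total head at OW-4: h = z + ψ = 1302.68 + 93.00 = 1395.68 ft.
Total head at OW-7: h = 1369.97 ft (water level in the piezometer is the total head).
Head difference: h(OW-4) − h(OW-7) = 1395.68 − 1369.97 = 25.71 ft.
Hydraulic gradient: i = |Δh| / L = 25.71 / 1257 = 0.0205.
Flow is from higher to lower head: from OW-4 toward OW-7, i.e. toward the south.

i ≈ 0.0205; groundwater flows toward the south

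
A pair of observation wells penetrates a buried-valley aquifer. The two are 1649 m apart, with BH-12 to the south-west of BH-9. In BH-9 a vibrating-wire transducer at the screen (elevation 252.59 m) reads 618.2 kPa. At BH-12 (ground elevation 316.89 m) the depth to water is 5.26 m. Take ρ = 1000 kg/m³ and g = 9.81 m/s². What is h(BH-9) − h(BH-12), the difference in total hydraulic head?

Δh ≈ 3.98 m

Pressure head at BH-9: ψ = P/(ρg) = 618.2×1000 / (1000 × 9.81) = 63.02 m.
Total head at BH-9: h = z + ψ = 252.59 + 63.02 = 315.61 m.
Total head at BH-12: h = 316.89 − 5.26 = 311.63 m.
Head difference: h(BH-9) − h(BH-12) = 315.61 − 311.63 = 3.98 m.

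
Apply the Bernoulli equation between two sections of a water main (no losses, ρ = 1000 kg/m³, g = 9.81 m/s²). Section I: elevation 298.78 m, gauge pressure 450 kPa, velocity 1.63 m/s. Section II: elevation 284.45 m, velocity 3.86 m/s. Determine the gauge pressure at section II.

Pressure head at I: ψ₁ = P₁/(ρg) = 450×1000 / (1000 × 9.81) = 45.87 m.
Velocity heads: v₁²/2g = 1.63²/19.62 = 0.135 m; v₂²/2g = 3.86²/19.62 = 0.759 m.
Total head H = z₁ + ψ₁ + v₁²/2g = 298.78 + 45.87 + 0.135 = 344.78 m.
ψ₂ = H − z₂ − v₂²/2g = 344.78 − 284.45 − 0.759 = 59.57 m.
P₂ = ρgψ₂ = 1000 × 9.81 × 59.57 ≈ 584 kPa.

P₂ ≈ 584 kPa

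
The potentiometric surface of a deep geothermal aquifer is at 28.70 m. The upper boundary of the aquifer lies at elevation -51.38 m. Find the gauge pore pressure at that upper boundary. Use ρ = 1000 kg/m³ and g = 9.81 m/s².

P ≈ 786 kPa

Pressure head at the aquifer top: ψ = h − z = 28.70 − (-51.38) = 80.08 m.
P = ρgψ = 1000 × 9.81 × 80.08 = 785585 Pa ≈ 786 kPa.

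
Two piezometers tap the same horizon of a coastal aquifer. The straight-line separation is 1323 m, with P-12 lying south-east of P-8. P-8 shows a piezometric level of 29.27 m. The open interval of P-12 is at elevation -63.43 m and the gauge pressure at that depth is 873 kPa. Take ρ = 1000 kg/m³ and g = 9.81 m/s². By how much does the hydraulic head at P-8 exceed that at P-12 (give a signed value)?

Δh ≈ 3.71 m

Total head at P-8: h = 29.27 m (water level in the piezometer is the total head).
Pressure head at P-12: ψ = P/(ρg) = 873×1000 / (1000 × 9.81) = 88.99 m.
Total head at P-12: h = z + ψ = -63.43 + 88.99 = 25.56 m.
Head difference: h(P-8) − h(P-12) = 29.27 − 25.56 = 3.71 m.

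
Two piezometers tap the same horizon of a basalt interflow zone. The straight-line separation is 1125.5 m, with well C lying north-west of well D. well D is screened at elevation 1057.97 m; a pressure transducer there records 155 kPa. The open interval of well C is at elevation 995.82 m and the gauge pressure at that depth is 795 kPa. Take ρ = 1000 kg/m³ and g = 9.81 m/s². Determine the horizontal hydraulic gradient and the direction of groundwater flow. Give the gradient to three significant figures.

i ≈ 0.00275; groundwater flows toward the south-east

Pressure head at well D: ψ = P/(ρg) = 155×1000 / (1000 × 9.81) = 15.80 m.
Total head at well D: h = z + ψ = 1057.97 + 15.80 = 1073.77 m.
Pressure head at well C: ψ = P/(ρg) = 795×1000 / (1000 × 9.81) = 81.04 m.
Total head at well C: h = z + ψ = 995.82 + 81.04 = 1076.86 m.
Head difference: h(well D) − h(well C) = 1073.77 − 1076.86 = -3.09 m.
Hydraulic gradient: i = |Δh| / L = 3.09 / 1125.5 = 0.00275.
Flow is from higher to lower head: from well C toward well D, i.e. toward the south-east.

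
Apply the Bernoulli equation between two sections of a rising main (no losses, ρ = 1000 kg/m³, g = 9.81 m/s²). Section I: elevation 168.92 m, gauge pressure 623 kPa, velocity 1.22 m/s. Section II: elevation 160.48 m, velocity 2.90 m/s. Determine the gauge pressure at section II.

P₂ ≈ 702 kPa

Pressure head at I: ψ₁ = P₁/(ρg) = 623×1000 / (1000 × 9.81) = 63.51 m.
Velocity heads: v₁²/2g = 1.22²/19.62 = 0.076 m; v₂²/2g = 2.90²/19.62 = 0.429 m.
Total head H = z₁ + ψ₁ + v₁²/2g = 168.92 + 63.51 + 0.076 = 232.51 m.
ψ₂ = H − z₂ − v₂²/2g = 232.51 − 160.48 − 0.429 = 71.60 m.
P₂ = ρgψ₂ = 1000 × 9.81 × 71.60 ≈ 702 kPa.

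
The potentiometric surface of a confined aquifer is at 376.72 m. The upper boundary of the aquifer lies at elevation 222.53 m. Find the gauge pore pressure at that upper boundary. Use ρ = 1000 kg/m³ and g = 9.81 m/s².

Pressure head at the aquifer top: ψ = h − z = 376.72 − 222.53 = 154.19 m.
P = ρgψ = 1000 × 9.81 × 154.19 = 1512604 Pa ≈ 1510 kPa.

P ≈ 1510 kPa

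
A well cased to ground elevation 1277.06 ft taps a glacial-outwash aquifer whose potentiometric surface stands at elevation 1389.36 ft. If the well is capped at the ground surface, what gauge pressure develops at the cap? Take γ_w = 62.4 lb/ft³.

Head above the cap: Δh = 1389.36 − 1277.06 = 112.30 ft.
P = γΔh/144 = 62.4 × 112.30 / 144 = 48.7 psi.

P ≈ 48.7 psi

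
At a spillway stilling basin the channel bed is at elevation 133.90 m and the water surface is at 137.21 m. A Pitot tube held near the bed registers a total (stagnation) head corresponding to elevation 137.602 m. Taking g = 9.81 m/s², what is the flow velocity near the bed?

v ≈ 2.77 m/s

Near the bed, under hydrostatic conditions, the piezometric head (z + ψ) equals the free-surface elevation, 137.21 m.
Velocity head = total − piezometric = 137.602 − 137.21 = 0.392 m.
v = √(2g·h_v) = √(2 × 9.81 × 0.392) = 2.77 m/s.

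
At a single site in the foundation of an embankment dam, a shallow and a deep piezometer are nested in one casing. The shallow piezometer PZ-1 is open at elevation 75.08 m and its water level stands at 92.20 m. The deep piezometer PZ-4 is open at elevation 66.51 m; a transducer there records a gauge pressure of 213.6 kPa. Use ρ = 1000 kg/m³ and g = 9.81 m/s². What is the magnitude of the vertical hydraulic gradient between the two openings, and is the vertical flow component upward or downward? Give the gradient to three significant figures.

Total head at PZ-1: h = 92.20 m (water level in the standpipe).
Pressure head at PZ-4: ψ = P/(ρg) = 213.6×1000 / (1000 × 9.81) = 21.77 m.
Total head at PZ-4: h = z + ψ = 66.51 + 21.77 = 88.28 m.
Δh = h(PZ-1) − h(PZ-4) = 92.20 − 88.28 = 3.92 m.
Vertical separation Δz = 75.08 − 66.51 = 8.57 m.
|i_v| = |Δh| / Δz = 3.92 / 8.57 = 0.457.
Head is higher in the shallow piezometer, so vertical flow is downward (recharge condition).

|i_v| ≈ 0.457; vertical flow is downward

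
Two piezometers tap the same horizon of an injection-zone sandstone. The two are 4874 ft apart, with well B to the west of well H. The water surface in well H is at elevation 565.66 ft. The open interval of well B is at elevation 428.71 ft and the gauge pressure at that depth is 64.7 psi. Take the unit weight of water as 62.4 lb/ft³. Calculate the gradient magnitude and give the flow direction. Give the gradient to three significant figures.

Total head at well H: h = 565.66 ft (water level in the piezometer is the total head).
Pressure head at well B: ψ = 144·P/γ = 144 × 64.7 / 62.4 = 149.31 ft.
Total head at well B: h = z + ψ = 428.71 + 149.31 = 578.02 ft.
Head difference: h(well H) − h(well B) = 565.66 − 578.02 = -12.36 ft.
Hydraulic gradient: i = |Δh| / L = 12.36 / 4874 = 0.00254.
Flow is from higher to lower head: from well B toward well H, i.e. toward the east.

i ≈ 0.00254; groundwater flows toward the east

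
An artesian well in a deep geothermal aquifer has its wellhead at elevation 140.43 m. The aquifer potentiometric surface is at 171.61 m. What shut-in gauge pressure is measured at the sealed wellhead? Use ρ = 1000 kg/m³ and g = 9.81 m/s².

Head above the cap: Δh = 171.61 − 140.43 = 31.18 m.
P = ρgΔh = 1000 × 9.81 × 31.18 = 305876 Pa ≈ 306 kPa.

P ≈ 306 kPa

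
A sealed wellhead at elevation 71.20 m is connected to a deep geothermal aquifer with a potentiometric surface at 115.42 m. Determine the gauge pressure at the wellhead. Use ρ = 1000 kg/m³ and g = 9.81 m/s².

Head above the cap: Δh = 115.42 − 71.20 = 44.22 m.
P = ρgΔh = 1000 × 9.81 × 44.22 = 433798 Pa ≈ 434 kPa.

P ≈ 434 kPa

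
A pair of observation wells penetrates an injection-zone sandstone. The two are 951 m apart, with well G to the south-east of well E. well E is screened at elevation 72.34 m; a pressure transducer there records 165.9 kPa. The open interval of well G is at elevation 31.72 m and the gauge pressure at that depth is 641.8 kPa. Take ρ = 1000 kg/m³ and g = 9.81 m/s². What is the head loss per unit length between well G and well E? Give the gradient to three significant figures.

Pressure head at well E: ψ = P/(ρg) = 165.9×1000 / (1000 × 9.81) = 16.91 m.
Total head at well E: h = z + ψ = 72.34 + 16.91 = 89.25 m.
Pressure head at well G: ψ = P/(ρg) = 641.8×1000 / (1000 × 9.81) = 65.42 m.
Total head at well G: h = z + ψ = 31.72 + 65.42 = 97.14 m.
Head difference: h(well E) − h(well G) = 89.25 − 97.14 = -7.89 m.
Hydraulic gradient: i = |Δh| / L = 7.89 / 951 = 0.00830.

i ≈ 0.00830 m/m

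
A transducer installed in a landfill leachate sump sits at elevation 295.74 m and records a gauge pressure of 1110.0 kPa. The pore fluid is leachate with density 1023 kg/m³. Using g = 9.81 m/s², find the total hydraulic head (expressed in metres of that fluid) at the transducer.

ψ = P/(ρg) = 1110.0×1000 / (1023 × 9.81) = 110.61 m.
h = z + ψ = 295.74 + 110.61 = 406.35 m.

h ≈ 406.35 m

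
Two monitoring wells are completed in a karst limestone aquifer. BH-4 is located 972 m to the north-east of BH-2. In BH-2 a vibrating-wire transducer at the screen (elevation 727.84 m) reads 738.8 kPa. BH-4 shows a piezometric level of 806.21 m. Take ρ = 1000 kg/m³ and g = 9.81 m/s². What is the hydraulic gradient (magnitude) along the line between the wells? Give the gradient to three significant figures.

i ≈ 0.00315

Pressure head at BH-2: ψ = P/(ρg) = 738.8×1000 / (1000 × 9.81) = 75.31 m.
Total head at BH-2: h = z + ψ = 727.84 + 75.31 = 803.15 m.
Total head at BH-4: h = 806.21 m (water level in the piezometer is the total head).
Head difference: h(BH-2) − h(BH-4) = 803.15 − 806.21 = -3.06 m.
Hydraulic gradient: i = |Δh| / L = 3.06 / 972 = 0.00315.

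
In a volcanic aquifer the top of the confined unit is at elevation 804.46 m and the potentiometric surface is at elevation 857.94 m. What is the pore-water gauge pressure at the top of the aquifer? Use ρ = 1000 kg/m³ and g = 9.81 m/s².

Pressure head at the aquifer top: ψ = h − z = 857.94 − 804.46 = 53.48 m.
P = ρgψ = 1000 × 9.81 × 53.48 = 524639 Pa ≈ 525 kPa.

P ≈ 525 kPa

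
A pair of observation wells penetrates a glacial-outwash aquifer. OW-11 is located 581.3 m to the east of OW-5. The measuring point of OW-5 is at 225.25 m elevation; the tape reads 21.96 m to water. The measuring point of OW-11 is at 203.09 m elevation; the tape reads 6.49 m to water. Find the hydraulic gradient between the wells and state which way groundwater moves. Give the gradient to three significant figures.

Total head at OW-5: h = 225.25 − 21.96 = 203.29 m.
Total head at OW-11: h = 203.09 − 6.49 = 196.60 m.
Head difference: h(OW-5) − h(OW-11) = 203.29 − 196.60 = 6.69 m.
Hydraulic gradient: i = |Δh| / L = 6.69 / 581.3 = 0.0115.
Flow is from higher to lower head: from OW-5 toward OW-11, i.e. toward the east.

i ≈ 0.0115; groundwater flows toward the east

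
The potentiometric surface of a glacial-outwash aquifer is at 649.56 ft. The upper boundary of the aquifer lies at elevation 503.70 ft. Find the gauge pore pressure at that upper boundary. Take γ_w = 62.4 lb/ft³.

Pressure head at the aquifer top: ψ = h − z = 649.56 − 503.70 = 145.86 ft.
P = γψ/144 = 62.4 × 145.86 / 144 = 63.2 psi.

P ≈ 63.2 psi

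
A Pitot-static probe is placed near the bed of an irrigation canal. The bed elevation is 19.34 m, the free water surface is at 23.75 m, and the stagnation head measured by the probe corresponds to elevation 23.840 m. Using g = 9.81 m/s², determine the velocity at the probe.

v ≈ 1.33 m/s

Near the bed, under hydrostatic conditions, the piezometric head (z + ψ) equals the free-surface elevation, 23.75 m.
Velocity head = total − piezometric = 23.840 − 23.75 = 0.090 m.
v = √(2g·h_v) = √(2 × 9.81 × 0.090) = 1.33 m/s.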